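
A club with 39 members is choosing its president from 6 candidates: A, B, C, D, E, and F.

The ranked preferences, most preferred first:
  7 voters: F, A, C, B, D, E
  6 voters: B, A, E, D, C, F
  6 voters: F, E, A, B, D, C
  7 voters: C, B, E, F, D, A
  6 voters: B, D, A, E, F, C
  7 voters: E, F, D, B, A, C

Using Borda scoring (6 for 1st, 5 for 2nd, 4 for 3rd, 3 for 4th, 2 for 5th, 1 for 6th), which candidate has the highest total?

B

A: 7×5 + 6×5 + 6×4 + 7×1 + 6×4 + 7×2 = 134
B: 7×3 + 6×6 + 6×3 + 7×5 + 6×6 + 7×3 = 167
C: 7×4 + 6×2 + 6×1 + 7×6 + 6×1 + 7×1 = 101
D: 7×2 + 6×3 + 6×2 + 7×2 + 6×5 + 7×4 = 116
E: 7×1 + 6×4 + 6×5 + 7×4 + 6×3 + 7×6 = 149
F: 7×6 + 6×1 + 6×6 + 7×3 + 6×2 + 7×5 = 152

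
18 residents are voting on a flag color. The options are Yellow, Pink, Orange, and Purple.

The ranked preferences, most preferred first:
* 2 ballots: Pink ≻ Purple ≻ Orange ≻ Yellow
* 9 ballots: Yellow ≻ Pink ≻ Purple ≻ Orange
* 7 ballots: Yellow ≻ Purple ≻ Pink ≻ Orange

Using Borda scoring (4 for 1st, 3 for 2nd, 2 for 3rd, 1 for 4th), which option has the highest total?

Yellow

Yellow: 2×1 + 9×4 + 7×4 = 66
Pink: 2×4 + 9×3 + 7×2 = 49
Orange: 2×2 + 9×1 + 7×1 = 20
Purple: 2×3 + 9×2 + 7×3 = 45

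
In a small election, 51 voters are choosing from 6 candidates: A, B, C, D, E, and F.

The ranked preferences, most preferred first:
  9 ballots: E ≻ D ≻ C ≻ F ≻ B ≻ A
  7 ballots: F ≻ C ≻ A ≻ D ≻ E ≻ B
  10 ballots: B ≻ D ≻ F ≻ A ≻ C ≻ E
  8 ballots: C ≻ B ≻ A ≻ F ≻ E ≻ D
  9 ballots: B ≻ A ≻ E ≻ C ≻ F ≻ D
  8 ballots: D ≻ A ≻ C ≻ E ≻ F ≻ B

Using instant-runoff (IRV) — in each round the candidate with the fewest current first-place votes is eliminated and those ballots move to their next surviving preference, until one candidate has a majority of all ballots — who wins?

Round 1: A 0, B 19, C 8, D 8, E 9, F 7. A eliminated.
Round 2: B 19, C 8, D 8, E 9, F 7. F eliminated.
Round 3: B 19, C 15, D 8, E 9. D eliminated.
Round 4: B 19, C 23, E 9. E eliminated.
Round 5: B 19, C 32. C has a majority (≥26).

C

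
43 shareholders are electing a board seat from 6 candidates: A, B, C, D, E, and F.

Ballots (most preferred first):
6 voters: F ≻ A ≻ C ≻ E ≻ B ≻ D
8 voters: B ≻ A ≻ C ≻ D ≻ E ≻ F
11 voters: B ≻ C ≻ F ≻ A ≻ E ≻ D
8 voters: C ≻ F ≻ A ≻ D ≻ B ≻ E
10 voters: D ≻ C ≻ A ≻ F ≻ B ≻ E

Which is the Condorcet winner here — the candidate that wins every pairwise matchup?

C

C vs A: 29–14
C vs B: 24–19
C vs D: 33–10
C vs E: 43–0
C vs F: 37–6
C beats every other candidate.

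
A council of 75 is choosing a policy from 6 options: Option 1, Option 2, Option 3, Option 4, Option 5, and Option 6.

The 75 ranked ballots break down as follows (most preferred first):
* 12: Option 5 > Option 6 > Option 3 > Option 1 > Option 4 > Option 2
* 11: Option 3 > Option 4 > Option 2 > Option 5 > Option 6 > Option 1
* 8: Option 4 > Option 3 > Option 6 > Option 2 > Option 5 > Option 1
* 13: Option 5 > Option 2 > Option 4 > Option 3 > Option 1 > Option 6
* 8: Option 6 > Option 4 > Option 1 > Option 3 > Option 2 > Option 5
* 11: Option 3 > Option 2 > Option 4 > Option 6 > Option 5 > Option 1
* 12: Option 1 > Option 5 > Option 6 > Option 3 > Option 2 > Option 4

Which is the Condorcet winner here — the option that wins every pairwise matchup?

Option 3

Option 3 vs Option 1: 55–20
Option 3 vs Option 2: 62–13
Option 3 vs Option 4: 46–29
Option 3 vs Option 5: 38–37
Option 3 vs Option 6: 43–32
Option 3 beats every other option.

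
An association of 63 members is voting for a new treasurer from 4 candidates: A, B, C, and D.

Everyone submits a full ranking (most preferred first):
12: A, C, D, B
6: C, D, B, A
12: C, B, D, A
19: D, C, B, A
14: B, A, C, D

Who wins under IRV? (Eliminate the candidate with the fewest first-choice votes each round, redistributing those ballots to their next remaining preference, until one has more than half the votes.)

C

Round 1: A 12, B 14, C 18, D 19. A eliminated.
Round 2: B 14, C 30, D 19. B eliminated.
Round 3: C 44, D 19. C has a majority (≥32).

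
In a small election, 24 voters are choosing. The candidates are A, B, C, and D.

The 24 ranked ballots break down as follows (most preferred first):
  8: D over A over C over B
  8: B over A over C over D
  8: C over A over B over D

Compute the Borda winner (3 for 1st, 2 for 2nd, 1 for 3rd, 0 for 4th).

A

A: 8×2 + 8×2 + 8×2 = 48
B: 8×0 + 8×3 + 8×1 = 32
C: 8×1 + 8×1 + 8×3 = 40
D: 8×3 + 8×0 + 8×0 = 24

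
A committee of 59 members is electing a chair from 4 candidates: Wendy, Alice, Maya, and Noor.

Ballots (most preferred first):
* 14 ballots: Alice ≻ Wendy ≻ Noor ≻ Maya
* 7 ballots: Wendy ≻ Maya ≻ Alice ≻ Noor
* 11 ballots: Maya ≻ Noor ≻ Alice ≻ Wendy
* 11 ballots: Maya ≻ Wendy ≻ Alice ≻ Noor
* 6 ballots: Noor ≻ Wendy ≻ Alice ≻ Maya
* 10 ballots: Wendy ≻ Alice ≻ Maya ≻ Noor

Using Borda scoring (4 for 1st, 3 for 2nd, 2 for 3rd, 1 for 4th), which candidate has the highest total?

Wendy: 14×3 + 7×4 + 11×1 + 11×3 + 6×3 + 10×4 = 172
Alice: 14×4 + 7×2 + 11×2 + 11×2 + 6×2 + 10×3 = 156
Maya: 14×1 + 7×3 + 11×4 + 11×4 + 6×1 + 10×2 = 149
Noor: 14×2 + 7×1 + 11×3 + 11×1 + 6×4 + 10×1 = 113

Wendy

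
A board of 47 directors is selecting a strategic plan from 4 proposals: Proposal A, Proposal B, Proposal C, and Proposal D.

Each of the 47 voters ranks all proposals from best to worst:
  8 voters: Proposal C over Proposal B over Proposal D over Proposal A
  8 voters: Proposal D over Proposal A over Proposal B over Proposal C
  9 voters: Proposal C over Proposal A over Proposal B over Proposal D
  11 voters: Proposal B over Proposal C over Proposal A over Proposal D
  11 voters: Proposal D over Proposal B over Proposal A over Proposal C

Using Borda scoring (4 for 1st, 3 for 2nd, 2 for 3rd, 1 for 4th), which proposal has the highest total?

Proposal A: 8×1 + 8×3 + 9×3 + 11×2 + 11×2 = 103
Proposal B: 8×3 + 8×2 + 9×2 + 11×4 + 11×3 = 135
Proposal C: 8×4 + 8×1 + 9×4 + 11×3 + 11×1 = 120
Proposal D: 8×2 + 8×4 + 9×1 + 11×1 + 11×4 = 112

Proposal B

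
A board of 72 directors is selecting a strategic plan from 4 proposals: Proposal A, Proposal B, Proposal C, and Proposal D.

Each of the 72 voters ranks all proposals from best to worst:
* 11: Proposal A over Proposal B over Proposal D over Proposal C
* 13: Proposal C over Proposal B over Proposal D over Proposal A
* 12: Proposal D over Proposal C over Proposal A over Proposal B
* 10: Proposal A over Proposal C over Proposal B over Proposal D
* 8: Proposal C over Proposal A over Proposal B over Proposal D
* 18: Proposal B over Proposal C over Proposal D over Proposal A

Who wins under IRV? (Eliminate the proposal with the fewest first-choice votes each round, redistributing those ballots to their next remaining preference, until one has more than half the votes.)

Proposal C

Round 1: Proposal A 21, Proposal B 18, Proposal C 21, Proposal D 12. Proposal D eliminated.
Round 2: Proposal A 21, Proposal B 18, Proposal C 33. Proposal B eliminated.
Round 3: Proposal A 21, Proposal C 51. Proposal C has a majority (≥37).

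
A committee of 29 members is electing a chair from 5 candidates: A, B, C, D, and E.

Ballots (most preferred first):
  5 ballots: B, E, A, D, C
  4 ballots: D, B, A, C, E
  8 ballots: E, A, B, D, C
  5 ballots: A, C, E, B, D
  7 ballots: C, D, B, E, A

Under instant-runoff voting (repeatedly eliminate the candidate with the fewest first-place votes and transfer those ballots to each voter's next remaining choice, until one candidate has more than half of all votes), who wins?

B

Round 1: A 5, B 5, C 7, D 4, E 8. D eliminated.
Round 2: A 5, B 9, C 7, E 8. A eliminated.
Round 3: B 9, C 12, E 8. E eliminated.
Round 4: B 17, C 12. B has a majority (≥15).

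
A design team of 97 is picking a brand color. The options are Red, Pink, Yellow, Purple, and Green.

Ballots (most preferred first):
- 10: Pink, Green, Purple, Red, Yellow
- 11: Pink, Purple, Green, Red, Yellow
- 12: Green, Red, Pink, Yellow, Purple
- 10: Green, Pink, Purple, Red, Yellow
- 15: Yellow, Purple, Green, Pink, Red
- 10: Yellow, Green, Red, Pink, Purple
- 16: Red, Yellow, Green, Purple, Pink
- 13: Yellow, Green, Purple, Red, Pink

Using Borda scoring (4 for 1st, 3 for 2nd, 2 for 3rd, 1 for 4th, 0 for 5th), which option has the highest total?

Green

Red: 10×1 + 11×1 + 12×3 + 10×1 + 15×0 + 10×2 + 16×4 + 13×1 = 164
Pink: 10×4 + 11×4 + 12×2 + 10×3 + 15×1 + 10×1 + 16×0 + 13×0 = 163
Yellow: 10×0 + 11×0 + 12×1 + 10×0 + 15×4 + 10×4 + 16×3 + 13×4 = 212
Purple: 10×2 + 11×3 + 12×0 + 10×2 + 15×3 + 10×0 + 16×1 + 13×2 = 160
Green: 10×3 + 11×2 + 12×4 + 10×4 + 15×2 + 10×3 + 16×2 + 13×3 = 271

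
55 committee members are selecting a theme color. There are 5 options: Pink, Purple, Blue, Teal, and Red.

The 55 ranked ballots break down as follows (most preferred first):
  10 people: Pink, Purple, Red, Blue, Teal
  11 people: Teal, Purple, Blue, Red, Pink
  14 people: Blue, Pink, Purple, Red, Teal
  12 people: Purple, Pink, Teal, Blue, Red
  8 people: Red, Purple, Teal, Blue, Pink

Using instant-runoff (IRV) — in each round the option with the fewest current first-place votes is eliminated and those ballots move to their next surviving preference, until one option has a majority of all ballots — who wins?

Purple

Round 1: Pink 10, Purple 12, Blue 14, Teal 11, Red 8. Red eliminated.
Round 2: Pink 10, Purple 20, Blue 14, Teal 11. Pink eliminated.
Round 3: Purple 30, Blue 14, Teal 11. Purple has a majority (≥28).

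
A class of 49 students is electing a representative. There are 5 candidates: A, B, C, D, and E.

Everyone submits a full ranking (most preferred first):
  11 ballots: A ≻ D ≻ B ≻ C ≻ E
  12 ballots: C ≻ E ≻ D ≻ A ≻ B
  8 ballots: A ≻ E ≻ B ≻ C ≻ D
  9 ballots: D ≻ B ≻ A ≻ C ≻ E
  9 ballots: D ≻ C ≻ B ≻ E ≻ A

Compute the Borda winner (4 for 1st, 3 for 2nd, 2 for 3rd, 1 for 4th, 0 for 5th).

A: 11×4 + 12×1 + 8×4 + 9×2 + 9×0 = 106
B: 11×2 + 12×0 + 8×2 + 9×3 + 9×2 = 83
C: 11×1 + 12×4 + 8×1 + 9×1 + 9×3 = 103
D: 11×3 + 12×2 + 8×0 + 9×4 + 9×4 = 129
E: 11×0 + 12×3 + 8×3 + 9×0 + 9×1 = 69

D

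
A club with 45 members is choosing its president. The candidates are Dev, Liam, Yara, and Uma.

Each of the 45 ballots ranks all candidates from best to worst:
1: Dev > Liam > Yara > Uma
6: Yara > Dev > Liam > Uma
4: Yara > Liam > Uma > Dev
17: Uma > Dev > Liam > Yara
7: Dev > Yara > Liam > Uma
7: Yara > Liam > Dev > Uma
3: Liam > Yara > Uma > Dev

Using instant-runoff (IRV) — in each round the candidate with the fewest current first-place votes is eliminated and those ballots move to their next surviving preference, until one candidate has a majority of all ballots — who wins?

Round 1: Dev 8, Liam 3, Yara 17, Uma 17. Liam eliminated.
Round 2: Dev 8, Yara 20, Uma 17. Dev eliminated.
Round 3: Yara 28, Uma 17. Yara has a majority (≥23).

Yara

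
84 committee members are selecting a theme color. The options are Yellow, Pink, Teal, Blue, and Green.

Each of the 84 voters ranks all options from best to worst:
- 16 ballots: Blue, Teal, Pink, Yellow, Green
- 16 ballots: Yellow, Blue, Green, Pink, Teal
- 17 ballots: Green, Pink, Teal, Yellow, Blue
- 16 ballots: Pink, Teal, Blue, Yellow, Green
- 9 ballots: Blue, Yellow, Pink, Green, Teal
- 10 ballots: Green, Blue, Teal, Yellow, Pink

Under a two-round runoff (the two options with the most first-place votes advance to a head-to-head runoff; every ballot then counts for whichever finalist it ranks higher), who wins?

Blue

Round 1 first-place votes: Yellow 16, Pink 16, Teal 0, Blue 25, Green 27. Green and Blue advance.
Runoff: Green is ranked above Blue on 27 ballots, Blue above Green on 57.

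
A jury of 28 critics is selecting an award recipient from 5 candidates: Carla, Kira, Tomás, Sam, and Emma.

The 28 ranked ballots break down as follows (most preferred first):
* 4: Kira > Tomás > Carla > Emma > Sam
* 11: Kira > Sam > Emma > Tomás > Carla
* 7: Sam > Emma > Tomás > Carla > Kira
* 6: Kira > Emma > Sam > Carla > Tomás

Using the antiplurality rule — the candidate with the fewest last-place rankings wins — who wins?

Last-place votes: Carla 11, Kira 7, Tomás 6, Sam 4, Emma 0.

Emma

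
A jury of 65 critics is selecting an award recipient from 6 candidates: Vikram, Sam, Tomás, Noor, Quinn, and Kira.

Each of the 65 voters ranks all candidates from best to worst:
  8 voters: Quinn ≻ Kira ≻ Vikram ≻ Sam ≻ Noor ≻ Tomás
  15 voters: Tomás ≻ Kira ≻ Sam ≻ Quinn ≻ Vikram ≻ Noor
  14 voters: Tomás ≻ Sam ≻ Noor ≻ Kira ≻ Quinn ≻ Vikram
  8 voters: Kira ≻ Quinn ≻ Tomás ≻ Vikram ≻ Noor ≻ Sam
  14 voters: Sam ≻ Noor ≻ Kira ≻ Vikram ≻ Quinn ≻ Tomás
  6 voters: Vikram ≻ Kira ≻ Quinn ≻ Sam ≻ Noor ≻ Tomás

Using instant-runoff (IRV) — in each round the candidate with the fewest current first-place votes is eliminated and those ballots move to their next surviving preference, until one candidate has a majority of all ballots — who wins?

Round 1: Vikram 6, Sam 14, Tomás 29, Noor 0, Quinn 8, Kira 8. Noor eliminated.
Round 2: Vikram 6, Sam 14, Tomás 29, Quinn 8, Kira 8. Vikram eliminated.
Round 3: Sam 14, Tomás 29, Quinn 8, Kira 14. Quinn eliminated.
Round 4: Sam 14, Tomás 29, Kira 22. Sam eliminated.
Round 5: Tomás 29, Kira 36. Kira has a majority (≥33).

Kira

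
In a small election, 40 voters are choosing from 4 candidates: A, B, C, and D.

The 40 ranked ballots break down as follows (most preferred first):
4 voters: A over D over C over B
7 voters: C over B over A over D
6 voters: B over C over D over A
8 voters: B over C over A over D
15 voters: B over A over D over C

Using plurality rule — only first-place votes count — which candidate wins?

B

First-place votes: A 4, B 29, C 7, D 0.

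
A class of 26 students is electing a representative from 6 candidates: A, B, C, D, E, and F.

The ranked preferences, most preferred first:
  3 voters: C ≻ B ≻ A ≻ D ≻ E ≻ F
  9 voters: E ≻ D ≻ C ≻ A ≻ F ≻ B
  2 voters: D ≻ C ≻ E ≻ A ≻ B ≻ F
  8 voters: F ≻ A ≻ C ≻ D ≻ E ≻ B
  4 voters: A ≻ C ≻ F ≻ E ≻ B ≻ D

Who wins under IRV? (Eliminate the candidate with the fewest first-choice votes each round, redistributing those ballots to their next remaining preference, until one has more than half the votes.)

C

Round 1: A 4, B 0, C 3, D 2, E 9, F 8. B eliminated.
Round 2: A 4, C 3, D 2, E 9, F 8. D eliminated.
Round 3: A 4, C 5, E 9, F 8. A eliminated.
Round 4: C 9, E 9, F 8. F eliminated.
Round 5: C 17, E 9. C has a majority (≥14).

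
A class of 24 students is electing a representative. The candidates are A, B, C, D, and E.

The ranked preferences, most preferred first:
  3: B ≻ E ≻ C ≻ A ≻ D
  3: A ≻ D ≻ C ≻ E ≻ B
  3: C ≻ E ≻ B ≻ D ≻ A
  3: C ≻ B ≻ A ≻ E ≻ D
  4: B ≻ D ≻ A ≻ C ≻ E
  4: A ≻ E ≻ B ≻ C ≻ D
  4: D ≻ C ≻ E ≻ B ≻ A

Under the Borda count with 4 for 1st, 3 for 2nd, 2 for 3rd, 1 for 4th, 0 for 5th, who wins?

C

A: 3×1 + 3×4 + 3×0 + 3×2 + 4×2 + 4×4 + 4×0 = 45
B: 3×4 + 3×0 + 3×2 + 3×3 + 4×4 + 4×2 + 4×1 = 55
C: 3×2 + 3×2 + 3×4 + 3×4 + 4×1 + 4×1 + 4×3 = 56
D: 3×0 + 3×3 + 3×1 + 3×0 + 4×3 + 4×0 + 4×4 = 40
E: 3×3 + 3×1 + 3×3 + 3×1 + 4×0 + 4×3 + 4×2 = 44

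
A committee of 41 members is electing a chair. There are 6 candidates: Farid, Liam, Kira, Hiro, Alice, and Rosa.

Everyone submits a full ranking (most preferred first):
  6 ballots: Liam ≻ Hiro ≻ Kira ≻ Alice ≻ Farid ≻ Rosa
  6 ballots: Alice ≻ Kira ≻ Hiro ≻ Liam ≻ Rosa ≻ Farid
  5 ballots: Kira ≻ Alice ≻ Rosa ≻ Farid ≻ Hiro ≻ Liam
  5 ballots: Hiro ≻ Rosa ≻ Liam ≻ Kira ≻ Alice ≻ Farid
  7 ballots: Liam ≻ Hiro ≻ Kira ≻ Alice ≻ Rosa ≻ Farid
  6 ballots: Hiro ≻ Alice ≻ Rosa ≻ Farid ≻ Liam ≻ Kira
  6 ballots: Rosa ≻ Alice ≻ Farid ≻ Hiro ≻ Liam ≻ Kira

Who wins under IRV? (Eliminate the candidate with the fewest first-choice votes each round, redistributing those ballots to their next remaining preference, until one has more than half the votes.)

Round 1: Farid 0, Liam 13, Kira 5, Hiro 11, Alice 6, Rosa 6. Farid eliminated.
Round 2: Liam 13, Kira 5, Hiro 11, Alice 6, Rosa 6. Kira eliminated.
Round 3: Liam 13, Hiro 11, Alice 11, Rosa 6. Rosa eliminated.
Round 4: Liam 13, Hiro 11, Alice 17. Hiro eliminated.
Round 5: Liam 18, Alice 23. Alice has a majority (≥21).

Alice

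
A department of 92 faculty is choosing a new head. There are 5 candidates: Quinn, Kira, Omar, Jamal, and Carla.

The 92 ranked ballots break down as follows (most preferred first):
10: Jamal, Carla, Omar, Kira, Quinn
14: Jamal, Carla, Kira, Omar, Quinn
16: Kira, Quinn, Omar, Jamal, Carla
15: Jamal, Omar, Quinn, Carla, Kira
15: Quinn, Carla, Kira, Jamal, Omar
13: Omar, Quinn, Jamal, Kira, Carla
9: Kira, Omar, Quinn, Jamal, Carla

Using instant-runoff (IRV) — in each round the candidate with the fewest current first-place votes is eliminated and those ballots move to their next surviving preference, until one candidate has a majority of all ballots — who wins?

Round 1: Quinn 15, Kira 25, Omar 13, Jamal 39, Carla 0. Carla eliminated.
Round 2: Quinn 15, Kira 25, Omar 13, Jamal 39. Omar eliminated.
Round 3: Quinn 28, Kira 25, Jamal 39. Kira eliminated.
Round 4: Quinn 53, Jamal 39. Quinn has a majority (≥47).

Quinn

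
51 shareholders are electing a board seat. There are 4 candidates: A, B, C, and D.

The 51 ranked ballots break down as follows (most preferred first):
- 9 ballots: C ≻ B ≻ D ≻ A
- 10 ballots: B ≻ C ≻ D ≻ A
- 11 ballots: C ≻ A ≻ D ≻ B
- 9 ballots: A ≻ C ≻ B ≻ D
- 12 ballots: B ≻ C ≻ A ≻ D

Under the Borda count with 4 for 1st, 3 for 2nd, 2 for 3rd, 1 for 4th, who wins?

C

A: 9×1 + 10×1 + 11×3 + 9×4 + 12×2 = 112
B: 9×3 + 10×4 + 11×1 + 9×2 + 12×4 = 144
C: 9×4 + 10×3 + 11×4 + 9×3 + 12×3 = 173
D: 9×2 + 10×2 + 11×2 + 9×1 + 12×1 = 81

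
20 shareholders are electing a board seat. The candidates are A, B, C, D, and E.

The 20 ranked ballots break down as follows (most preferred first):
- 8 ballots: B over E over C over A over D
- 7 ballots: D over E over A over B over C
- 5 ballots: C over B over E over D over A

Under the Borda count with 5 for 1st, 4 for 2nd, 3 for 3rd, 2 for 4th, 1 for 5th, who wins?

A: 8×2 + 7×3 + 5×1 = 42
B: 8×5 + 7×2 + 5×4 = 74
C: 8×3 + 7×1 + 5×5 = 56
D: 8×1 + 7×5 + 5×2 = 53
E: 8×4 + 7×4 + 5×3 = 75

E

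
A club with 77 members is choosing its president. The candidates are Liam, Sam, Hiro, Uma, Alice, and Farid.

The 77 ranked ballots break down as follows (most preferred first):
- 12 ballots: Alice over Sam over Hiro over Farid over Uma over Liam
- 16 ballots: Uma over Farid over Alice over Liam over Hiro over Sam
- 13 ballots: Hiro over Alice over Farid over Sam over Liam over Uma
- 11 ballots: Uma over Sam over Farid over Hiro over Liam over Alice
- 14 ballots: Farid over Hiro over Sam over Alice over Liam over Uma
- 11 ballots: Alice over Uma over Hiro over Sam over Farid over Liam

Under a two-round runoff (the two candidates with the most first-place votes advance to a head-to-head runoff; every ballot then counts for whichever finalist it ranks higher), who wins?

Alice

Round 1 first-place votes: Liam 0, Sam 0, Hiro 13, Uma 27, Alice 23, Farid 14. Uma and Alice advance.
Runoff: Uma is ranked above Alice on 27 ballots, Alice above Uma on 50.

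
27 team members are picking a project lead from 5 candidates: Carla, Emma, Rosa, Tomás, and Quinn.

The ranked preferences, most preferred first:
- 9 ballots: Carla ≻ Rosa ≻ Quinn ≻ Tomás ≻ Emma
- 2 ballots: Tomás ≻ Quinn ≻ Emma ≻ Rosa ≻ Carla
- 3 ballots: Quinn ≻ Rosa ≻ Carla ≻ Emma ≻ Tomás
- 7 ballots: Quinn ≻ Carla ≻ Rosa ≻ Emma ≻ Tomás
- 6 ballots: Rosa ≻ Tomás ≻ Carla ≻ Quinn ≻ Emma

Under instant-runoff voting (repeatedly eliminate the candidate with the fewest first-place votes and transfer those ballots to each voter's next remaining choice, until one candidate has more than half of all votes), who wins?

Round 1: Carla 9, Emma 0, Rosa 6, Tomás 2, Quinn 10. Emma eliminated.
Round 2: Carla 9, Rosa 6, Tomás 2, Quinn 10. Tomás eliminated.
Round 3: Carla 9, Rosa 6, Quinn 12. Rosa eliminated.
Round 4: Carla 15, Quinn 12. Carla has a majority (≥14).

Carla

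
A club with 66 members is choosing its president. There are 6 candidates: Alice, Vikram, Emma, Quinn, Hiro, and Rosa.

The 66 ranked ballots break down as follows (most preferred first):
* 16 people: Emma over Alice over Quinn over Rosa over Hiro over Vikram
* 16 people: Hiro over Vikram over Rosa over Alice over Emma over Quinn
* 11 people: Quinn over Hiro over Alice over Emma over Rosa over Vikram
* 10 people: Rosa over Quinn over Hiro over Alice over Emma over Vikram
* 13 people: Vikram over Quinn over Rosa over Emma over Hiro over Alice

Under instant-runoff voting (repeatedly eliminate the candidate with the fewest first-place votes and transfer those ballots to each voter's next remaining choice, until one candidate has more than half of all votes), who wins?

Quinn

Round 1: Alice 0, Vikram 13, Emma 16, Quinn 11, Hiro 16, Rosa 10. Alice eliminated.
Round 2: Vikram 13, Emma 16, Quinn 11, Hiro 16, Rosa 10. Rosa eliminated.
Round 3: Vikram 13, Emma 16, Quinn 21, Hiro 16. Vikram eliminated.
Round 4: Emma 16, Quinn 34, Hiro 16. Quinn has a majority (≥34).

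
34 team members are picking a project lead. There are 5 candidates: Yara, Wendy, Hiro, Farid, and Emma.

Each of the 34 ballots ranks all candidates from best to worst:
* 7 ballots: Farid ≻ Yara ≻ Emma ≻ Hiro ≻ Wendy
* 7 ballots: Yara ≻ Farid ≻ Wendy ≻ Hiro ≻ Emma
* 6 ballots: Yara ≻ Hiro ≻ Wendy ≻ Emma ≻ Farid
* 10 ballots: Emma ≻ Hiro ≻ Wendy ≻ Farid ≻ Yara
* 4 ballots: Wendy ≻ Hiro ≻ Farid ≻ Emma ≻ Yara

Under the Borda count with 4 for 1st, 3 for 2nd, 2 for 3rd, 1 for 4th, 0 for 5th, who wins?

Hiro

Yara: 7×3 + 7×4 + 6×4 + 10×0 + 4×0 = 73
Wendy: 7×0 + 7×2 + 6×2 + 10×2 + 4×4 = 62
Hiro: 7×1 + 7×1 + 6×3 + 10×3 + 4×3 = 74
Farid: 7×4 + 7×3 + 6×0 + 10×1 + 4×2 = 67
Emma: 7×2 + 7×0 + 6×1 + 10×4 + 4×1 = 64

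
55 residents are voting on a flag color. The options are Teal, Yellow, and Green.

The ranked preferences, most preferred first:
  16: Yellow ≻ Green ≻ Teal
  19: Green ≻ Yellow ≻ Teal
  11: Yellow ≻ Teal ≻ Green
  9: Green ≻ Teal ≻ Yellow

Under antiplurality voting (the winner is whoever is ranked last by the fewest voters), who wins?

Yellow

Last-place votes: Teal 35, Yellow 9, Green 11.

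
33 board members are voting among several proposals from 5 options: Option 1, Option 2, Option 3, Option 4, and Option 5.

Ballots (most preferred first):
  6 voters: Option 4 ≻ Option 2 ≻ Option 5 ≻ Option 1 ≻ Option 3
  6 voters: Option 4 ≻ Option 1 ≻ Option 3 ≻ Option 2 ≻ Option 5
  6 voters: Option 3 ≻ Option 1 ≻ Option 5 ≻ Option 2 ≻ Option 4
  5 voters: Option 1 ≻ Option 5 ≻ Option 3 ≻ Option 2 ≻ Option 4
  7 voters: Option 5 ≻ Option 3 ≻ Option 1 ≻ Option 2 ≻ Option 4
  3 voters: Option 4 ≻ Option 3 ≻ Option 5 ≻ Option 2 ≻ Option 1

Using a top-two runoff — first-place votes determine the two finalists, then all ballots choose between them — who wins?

Round 1 first-place votes: Option 1 5, Option 2 0, Option 3 6, Option 4 15, Option 5 7. Option 4 and Option 5 advance.
Runoff: Option 4 is ranked above Option 5 on 15 ballots, Option 5 above Option 4 on 18.

Option 5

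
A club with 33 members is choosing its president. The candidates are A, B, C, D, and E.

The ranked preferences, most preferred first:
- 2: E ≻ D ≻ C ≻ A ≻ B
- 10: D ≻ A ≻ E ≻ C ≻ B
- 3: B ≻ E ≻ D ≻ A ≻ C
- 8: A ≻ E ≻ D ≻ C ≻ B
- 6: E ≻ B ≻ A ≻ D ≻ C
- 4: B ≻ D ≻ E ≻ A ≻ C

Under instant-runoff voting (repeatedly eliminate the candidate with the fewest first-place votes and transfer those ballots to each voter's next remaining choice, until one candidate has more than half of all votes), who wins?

E

Round 1: A 8, B 7, C 0, D 10, E 8. C eliminated.
Round 2: A 8, B 7, D 10, E 8. B eliminated.
Round 3: A 8, D 14, E 11. A eliminated.
Round 4: D 14, E 19. E has a majority (≥17).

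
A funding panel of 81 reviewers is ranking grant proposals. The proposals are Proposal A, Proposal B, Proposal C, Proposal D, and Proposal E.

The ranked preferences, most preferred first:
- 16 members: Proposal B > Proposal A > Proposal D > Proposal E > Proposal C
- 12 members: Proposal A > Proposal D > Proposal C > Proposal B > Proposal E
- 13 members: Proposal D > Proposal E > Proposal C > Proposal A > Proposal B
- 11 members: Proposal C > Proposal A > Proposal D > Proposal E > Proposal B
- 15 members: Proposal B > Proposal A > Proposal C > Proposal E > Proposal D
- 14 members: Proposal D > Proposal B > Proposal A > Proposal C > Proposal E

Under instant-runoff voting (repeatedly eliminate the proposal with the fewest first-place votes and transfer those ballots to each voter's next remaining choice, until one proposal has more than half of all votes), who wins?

Proposal D

Round 1: Proposal A 12, Proposal B 31, Proposal C 11, Proposal D 27, Proposal E 0. Proposal E eliminated.
Round 2: Proposal A 12, Proposal B 31, Proposal C 11, Proposal D 27. Proposal C eliminated.
Round 3: Proposal A 23, Proposal B 31, Proposal D 27. Proposal A eliminated.
Round 4: Proposal B 31, Proposal D 50. Proposal D has a majority (≥41).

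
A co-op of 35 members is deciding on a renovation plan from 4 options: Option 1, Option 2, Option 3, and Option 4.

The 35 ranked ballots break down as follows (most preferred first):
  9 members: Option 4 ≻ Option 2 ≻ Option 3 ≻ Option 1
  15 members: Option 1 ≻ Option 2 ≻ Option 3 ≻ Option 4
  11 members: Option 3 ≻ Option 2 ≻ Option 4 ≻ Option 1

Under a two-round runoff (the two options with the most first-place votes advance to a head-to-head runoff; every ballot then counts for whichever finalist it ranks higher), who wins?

Round 1 first-place votes: Option 1 15, Option 2 0, Option 3 11, Option 4 9. Option 1 and Option 3 advance.
Runoff: Option 1 is ranked above Option 3 on 15 ballots, Option 3 above Option 1 on 20.

Option 3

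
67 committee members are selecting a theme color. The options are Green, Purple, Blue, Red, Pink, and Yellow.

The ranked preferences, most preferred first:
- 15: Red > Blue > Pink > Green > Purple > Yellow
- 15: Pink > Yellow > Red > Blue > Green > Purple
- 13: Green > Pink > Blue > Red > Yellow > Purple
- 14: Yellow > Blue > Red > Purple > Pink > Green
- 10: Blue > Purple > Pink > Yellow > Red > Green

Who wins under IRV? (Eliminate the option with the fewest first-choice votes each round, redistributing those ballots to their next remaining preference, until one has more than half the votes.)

Pink

Round 1: Green 13, Purple 0, Blue 10, Red 15, Pink 15, Yellow 14. Purple eliminated.
Round 2: Green 13, Blue 10, Red 15, Pink 15, Yellow 14. Blue eliminated.
Round 3: Green 13, Red 15, Pink 25, Yellow 14. Green eliminated.
Round 4: Red 15, Pink 38, Yellow 14. Pink has a majority (≥34).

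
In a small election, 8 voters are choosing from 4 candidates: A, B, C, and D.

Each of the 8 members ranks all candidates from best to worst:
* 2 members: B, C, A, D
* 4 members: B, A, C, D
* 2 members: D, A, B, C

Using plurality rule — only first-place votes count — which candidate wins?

B

First-place votes: A 0, B 6, C 0, D 2.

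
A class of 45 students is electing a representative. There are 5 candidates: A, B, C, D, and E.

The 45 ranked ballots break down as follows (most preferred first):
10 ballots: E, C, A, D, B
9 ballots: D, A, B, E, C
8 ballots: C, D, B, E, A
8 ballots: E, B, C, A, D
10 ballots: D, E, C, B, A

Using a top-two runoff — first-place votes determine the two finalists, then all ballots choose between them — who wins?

D

Round 1 first-place votes: A 0, B 0, C 8, D 19, E 18. D and E advance.
Runoff: D is ranked above E on 27 ballots, E above D on 18.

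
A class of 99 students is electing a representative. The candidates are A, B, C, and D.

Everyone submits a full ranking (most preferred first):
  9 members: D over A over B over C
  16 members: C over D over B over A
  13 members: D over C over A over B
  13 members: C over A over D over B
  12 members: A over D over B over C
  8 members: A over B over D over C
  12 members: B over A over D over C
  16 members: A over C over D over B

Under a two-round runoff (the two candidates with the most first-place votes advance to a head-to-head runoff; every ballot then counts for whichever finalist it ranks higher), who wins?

A

Round 1 first-place votes: A 36, B 12, C 29, D 22. A and C advance.
Runoff: A is ranked above C on 57 ballots, C above A on 42.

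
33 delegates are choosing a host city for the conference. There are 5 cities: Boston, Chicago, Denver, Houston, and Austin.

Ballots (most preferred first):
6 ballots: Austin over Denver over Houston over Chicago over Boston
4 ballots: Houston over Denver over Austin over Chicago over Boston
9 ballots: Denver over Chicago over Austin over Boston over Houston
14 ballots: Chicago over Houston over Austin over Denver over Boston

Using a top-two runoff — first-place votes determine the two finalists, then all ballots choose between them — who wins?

Round 1 first-place votes: Boston 0, Chicago 14, Denver 9, Houston 4, Austin 6. Chicago and Denver advance.
Runoff: Chicago is ranked above Denver on 14 ballots, Denver above Chicago on 19.

Denver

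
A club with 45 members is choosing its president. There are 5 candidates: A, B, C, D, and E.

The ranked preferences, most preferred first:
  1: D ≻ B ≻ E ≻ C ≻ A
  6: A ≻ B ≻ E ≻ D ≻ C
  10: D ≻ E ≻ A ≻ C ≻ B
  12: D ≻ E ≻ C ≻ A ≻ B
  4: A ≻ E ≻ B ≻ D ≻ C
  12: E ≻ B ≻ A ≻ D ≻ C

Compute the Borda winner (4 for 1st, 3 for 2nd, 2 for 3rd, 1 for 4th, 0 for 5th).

E

A: 1×0 + 6×4 + 10×2 + 12×1 + 4×4 + 12×2 = 96
B: 1×3 + 6×3 + 10×0 + 12×0 + 4×2 + 12×3 = 65
C: 1×1 + 6×0 + 10×1 + 12×2 + 4×0 + 12×0 = 35
D: 1×4 + 6×1 + 10×4 + 12×4 + 4×1 + 12×1 = 114
E: 1×2 + 6×2 + 10×3 + 12×3 + 4×3 + 12×4 = 140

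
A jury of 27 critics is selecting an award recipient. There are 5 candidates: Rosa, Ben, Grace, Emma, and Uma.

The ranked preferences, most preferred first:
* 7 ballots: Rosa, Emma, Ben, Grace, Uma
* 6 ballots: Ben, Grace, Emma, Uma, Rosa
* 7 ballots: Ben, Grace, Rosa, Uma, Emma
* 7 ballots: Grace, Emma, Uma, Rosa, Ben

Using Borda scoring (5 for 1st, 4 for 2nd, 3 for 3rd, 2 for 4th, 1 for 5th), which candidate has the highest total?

Grace

Rosa: 7×5 + 6×1 + 7×3 + 7×2 = 76
Ben: 7×3 + 6×5 + 7×5 + 7×1 = 93
Grace: 7×2 + 6×4 + 7×4 + 7×5 = 101
Emma: 7×4 + 6×3 + 7×1 + 7×4 = 81
Uma: 7×1 + 6×2 + 7×2 + 7×3 = 54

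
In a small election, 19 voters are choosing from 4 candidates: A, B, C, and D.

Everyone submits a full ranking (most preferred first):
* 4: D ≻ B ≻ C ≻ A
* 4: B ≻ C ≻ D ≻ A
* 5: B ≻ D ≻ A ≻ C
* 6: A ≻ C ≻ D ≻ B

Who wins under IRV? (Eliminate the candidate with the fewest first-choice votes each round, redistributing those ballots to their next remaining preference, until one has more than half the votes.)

B

Round 1: A 6, B 9, C 0, D 4. C eliminated.
Round 2: A 6, B 9, D 4. D eliminated.
Round 3: A 6, B 13. B has a majority (≥10).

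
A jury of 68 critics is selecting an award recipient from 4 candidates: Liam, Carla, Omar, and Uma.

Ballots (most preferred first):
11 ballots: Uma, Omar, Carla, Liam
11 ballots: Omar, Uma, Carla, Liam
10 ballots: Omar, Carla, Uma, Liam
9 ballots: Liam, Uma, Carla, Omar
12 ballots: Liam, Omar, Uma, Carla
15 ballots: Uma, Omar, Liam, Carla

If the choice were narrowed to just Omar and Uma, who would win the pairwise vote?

Uma

Omar is ranked above Uma on 33 ballots; Uma above Omar on 35.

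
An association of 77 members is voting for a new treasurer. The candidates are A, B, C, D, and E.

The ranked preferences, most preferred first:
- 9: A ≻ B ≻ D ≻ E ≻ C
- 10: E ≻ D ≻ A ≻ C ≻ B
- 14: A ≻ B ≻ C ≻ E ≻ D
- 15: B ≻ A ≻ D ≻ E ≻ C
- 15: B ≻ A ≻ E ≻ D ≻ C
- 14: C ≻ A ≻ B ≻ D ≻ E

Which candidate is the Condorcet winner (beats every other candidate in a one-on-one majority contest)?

A vs B: 47–30
A vs C: 63–14
A vs D: 67–10
A vs E: 67–10
A beats every other candidate.

A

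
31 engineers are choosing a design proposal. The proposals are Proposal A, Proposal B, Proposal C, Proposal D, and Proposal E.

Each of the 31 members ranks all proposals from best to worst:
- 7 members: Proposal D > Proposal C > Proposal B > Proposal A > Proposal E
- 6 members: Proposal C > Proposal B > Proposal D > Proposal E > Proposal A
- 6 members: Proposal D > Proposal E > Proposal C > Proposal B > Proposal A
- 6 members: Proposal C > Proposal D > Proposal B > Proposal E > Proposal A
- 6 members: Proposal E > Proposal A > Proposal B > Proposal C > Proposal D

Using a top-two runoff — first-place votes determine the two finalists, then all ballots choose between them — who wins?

Round 1 first-place votes: Proposal A 0, Proposal B 0, Proposal C 12, Proposal D 13, Proposal E 6. Proposal D and Proposal C advance.
Runoff: Proposal D is ranked above Proposal C on 13 ballots, Proposal C above Proposal D on 18.

Proposal C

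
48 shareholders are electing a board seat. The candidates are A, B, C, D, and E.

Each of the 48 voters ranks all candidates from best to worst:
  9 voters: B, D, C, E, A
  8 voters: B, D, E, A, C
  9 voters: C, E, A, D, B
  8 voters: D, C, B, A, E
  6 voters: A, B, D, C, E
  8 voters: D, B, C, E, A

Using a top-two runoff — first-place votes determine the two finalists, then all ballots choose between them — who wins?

Round 1 first-place votes: A 6, B 17, C 9, D 16, E 0. B and D advance.
Runoff: B is ranked above D on 23 ballots, D above B on 25.

D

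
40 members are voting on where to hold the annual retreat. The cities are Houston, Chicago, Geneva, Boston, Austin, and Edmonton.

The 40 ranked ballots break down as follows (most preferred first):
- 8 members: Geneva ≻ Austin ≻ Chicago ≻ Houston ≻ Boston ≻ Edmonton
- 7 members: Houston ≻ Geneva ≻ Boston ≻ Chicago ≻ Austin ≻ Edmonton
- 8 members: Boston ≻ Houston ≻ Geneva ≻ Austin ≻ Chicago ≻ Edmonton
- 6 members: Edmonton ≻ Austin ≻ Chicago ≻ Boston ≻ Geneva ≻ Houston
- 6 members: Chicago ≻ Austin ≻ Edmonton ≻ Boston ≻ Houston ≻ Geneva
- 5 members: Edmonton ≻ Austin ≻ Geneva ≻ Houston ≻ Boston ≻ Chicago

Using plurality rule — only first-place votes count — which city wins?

First-place votes: Houston 7, Chicago 6, Geneva 8, Boston 8, Austin 0, Edmonton 11.

Edmonton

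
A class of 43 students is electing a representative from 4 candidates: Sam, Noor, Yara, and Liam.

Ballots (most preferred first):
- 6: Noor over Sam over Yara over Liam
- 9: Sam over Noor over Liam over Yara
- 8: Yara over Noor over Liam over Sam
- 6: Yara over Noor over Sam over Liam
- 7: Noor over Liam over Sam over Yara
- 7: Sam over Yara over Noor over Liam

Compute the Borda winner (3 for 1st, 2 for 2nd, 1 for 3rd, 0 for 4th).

Sam: 6×2 + 9×3 + 8×0 + 6×1 + 7×1 + 7×3 = 73
Noor: 6×3 + 9×2 + 8×2 + 6×2 + 7×3 + 7×1 = 92
Yara: 6×1 + 9×0 + 8×3 + 6×3 + 7×0 + 7×2 = 62
Liam: 6×0 + 9×1 + 8×1 + 6×0 + 7×2 + 7×0 = 31

Noor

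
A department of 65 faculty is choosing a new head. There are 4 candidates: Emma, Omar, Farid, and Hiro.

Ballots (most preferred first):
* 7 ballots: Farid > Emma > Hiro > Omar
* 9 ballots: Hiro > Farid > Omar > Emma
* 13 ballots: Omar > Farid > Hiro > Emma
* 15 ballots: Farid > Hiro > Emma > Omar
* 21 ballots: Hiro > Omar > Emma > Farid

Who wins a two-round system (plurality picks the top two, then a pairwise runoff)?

Farid

Round 1 first-place votes: Emma 0, Omar 13, Farid 22, Hiro 30. Hiro and Farid advance.
Runoff: Hiro is ranked above Farid on 30 ballots, Farid above Hiro on 35.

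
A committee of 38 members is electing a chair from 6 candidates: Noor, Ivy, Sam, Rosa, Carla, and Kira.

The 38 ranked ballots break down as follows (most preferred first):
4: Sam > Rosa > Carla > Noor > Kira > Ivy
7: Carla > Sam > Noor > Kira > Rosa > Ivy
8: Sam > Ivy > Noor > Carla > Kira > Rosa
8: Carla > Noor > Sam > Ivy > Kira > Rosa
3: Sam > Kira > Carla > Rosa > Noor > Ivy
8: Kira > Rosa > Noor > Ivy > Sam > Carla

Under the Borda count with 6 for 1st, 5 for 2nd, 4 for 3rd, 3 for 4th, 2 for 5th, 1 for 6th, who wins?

Noor: 4×3 + 7×4 + 8×4 + 8×5 + 3×2 + 8×4 = 150
Ivy: 4×1 + 7×1 + 8×5 + 8×3 + 3×1 + 8×3 = 102
Sam: 4×6 + 7×5 + 8×6 + 8×4 + 3×6 + 8×2 = 173
Rosa: 4×5 + 7×2 + 8×1 + 8×1 + 3×3 + 8×5 = 99
Carla: 4×4 + 7×6 + 8×3 + 8×6 + 3×4 + 8×1 = 150
Kira: 4×2 + 7×3 + 8×2 + 8×2 + 3×5 + 8×6 = 124

Sam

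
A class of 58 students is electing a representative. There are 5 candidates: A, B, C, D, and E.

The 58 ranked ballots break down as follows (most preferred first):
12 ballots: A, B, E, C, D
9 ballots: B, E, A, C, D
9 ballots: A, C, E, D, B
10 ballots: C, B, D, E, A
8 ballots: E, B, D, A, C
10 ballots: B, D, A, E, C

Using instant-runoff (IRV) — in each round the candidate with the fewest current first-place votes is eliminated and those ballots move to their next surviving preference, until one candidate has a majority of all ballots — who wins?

Round 1: A 21, B 19, C 10, D 0, E 8. D eliminated.
Round 2: A 21, B 19, C 10, E 8. E eliminated.
Round 3: A 21, B 27, C 10. C eliminated.
Round 4: A 21, B 37. B has a majority (≥30).

B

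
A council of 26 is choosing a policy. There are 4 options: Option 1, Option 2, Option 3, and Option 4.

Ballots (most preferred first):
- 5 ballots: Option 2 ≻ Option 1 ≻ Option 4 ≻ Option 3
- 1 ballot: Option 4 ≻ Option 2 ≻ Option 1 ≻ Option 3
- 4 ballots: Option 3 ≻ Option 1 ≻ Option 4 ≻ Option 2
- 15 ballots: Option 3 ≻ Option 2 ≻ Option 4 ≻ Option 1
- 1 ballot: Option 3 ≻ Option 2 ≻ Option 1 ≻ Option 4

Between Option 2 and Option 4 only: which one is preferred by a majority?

Option 2 is ranked above Option 4 on 21 ballots; Option 4 above Option 2 on 5.

Option 2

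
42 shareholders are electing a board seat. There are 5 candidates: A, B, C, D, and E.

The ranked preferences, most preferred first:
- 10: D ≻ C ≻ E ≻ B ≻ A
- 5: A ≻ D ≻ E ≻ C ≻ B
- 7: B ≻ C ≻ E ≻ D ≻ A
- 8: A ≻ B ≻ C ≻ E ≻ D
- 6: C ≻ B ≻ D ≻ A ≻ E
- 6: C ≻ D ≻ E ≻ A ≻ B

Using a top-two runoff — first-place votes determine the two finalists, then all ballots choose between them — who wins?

C

Round 1 first-place votes: A 13, B 7, C 12, D 10, E 0. A and C advance.
Runoff: A is ranked above C on 13 ballots, C above A on 29.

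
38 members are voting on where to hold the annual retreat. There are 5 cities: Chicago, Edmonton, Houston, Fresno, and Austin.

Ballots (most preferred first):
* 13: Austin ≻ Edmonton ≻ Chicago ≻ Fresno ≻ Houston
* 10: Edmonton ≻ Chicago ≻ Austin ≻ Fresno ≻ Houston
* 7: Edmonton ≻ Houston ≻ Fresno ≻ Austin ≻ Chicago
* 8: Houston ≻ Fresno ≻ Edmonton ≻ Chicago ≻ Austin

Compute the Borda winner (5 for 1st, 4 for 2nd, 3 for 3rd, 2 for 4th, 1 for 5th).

Chicago: 13×3 + 10×4 + 7×1 + 8×2 = 102
Edmonton: 13×4 + 10×5 + 7×5 + 8×3 = 161
Houston: 13×1 + 10×1 + 7×4 + 8×5 = 91
Fresno: 13×2 + 10×2 + 7×3 + 8×4 = 99
Austin: 13×5 + 10×3 + 7×2 + 8×1 = 117

Edmonton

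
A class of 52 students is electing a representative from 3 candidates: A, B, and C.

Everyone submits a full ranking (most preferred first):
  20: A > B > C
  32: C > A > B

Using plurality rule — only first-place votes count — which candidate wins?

First-place votes: A 20, B 0, C 32.

C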